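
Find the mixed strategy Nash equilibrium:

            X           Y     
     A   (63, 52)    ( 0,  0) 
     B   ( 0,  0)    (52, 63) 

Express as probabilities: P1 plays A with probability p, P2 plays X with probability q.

p = 0.5478, q = 0.4522

Work:
Find probabilities that make opponent indifferent:
P2 chooses q to make P1 indifferent between A and B
P1 chooses p to make P2 indifferent between X and Y
Mixed NE: P1 plays (A: 0.5478, B: 0.4522), P2 plays (X: 0.4522, Y: 0.5478)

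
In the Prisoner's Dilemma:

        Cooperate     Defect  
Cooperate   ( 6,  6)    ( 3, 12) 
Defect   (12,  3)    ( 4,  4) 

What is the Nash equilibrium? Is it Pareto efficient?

(Defect, Defect) is NE; not Pareto efficient

Work:
Defect dominates Cooperate for both players:
If P2 cooperates: Defect (12) > Cooperate (6)
If P2 defects: Defect (4) > Cooperate (3)
NE: (Defect, Defect) with payoff (4, 4)
But (Cooperate, Cooperate) = (6, 6) Pareto dominates (4, 4)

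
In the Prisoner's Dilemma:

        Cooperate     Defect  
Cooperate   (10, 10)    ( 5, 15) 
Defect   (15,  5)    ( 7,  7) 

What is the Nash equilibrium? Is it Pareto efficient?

(Defect, Defect) is NE; not Pareto efficient

Work:
Defect dominates Cooperate for both players:
If P2 cooperates: Defect (15) > Cooperate (10)
If P2 defects: Defect (7) > Cooperate (5)
NE: (Defect, Defect) with payoff (7, 7)
But (Cooperate, Cooperate) = (10, 10) Pareto dominates (7, 7)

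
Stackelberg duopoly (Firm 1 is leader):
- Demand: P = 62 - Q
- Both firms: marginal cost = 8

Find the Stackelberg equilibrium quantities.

q₁* (leader) = 27.0, q₂* (follower) = 13.5

Work:
Follower's reaction: q₂ = (a - c - q₁)/2
Leader substitutes: π₁ = q₁·(a - q₁ - (a-c-q₁)/2 - c)
FOC: q₁* = (62 - 8)/2 = 27.00
Then: q₂* = (62 - 8 - 27.0)/2 = 13.50
Leader has first-mover advantage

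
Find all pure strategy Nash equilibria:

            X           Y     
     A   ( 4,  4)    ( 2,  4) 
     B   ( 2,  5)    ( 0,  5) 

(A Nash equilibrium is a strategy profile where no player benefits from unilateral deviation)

Nash equilibrium: (A, X), (A, Y)

Work:
Best responses:
  P1 vs X: payoffs [4, 2] → best response A (payoff 4)
  P1 vs Y: payoffs [2, 0] → best response A (payoff 2)
  P2 vs A: payoffs [4, 4] → best response X/Y (payoff 4)
  P2 vs B: payoffs [5, 5] → best response X/Y (payoff 5)
Mutual best responses: (A,X), (A,Y) → Nash equilibria.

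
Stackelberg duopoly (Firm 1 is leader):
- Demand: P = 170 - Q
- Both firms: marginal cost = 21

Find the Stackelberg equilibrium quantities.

q₁* (leader) = 74.5, q₂* (follower) = 37.25

Work:
Follower's reaction: q₂ = (a - c - q₁)/2
Leader substitutes: π₁ = q₁·(a - q₁ - (a-c-q₁)/2 - c)
FOC: q₁* = (170 - 21)/2 = 74.50
Then: q₂* = (170 - 21 - 74.5)/2 = 37.25
Leader has first-mover advantage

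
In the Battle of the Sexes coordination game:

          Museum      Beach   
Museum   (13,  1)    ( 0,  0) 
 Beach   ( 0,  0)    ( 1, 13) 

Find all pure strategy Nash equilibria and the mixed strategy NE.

Pure NE: (Museum, Museum) and (Beach, Beach); Mixed NE: p = 0.9286, q = 0.0714

Work:
Check pure NE:
(Museum, Museum): (13, 1) - no unilateral deviation beneficial
(Beach, Beach): (1, 13) - no unilateral deviation beneficial
Mixed NE: P1 plays Museum with p = 0.9286, P2 plays Museum with q = 0.0714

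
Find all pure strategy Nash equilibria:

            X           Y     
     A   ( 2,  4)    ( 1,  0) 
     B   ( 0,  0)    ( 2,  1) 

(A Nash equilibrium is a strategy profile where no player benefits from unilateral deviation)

Nash equilibrium: (A, X), (B, Y)

Work:
Best responses:
  P1 vs X: payoffs [2, 0] → best response A (payoff 2)
  P1 vs Y: payoffs [1, 2] → best response B (payoff 2)
  P2 vs A: payoffs [4, 0] → best response X (payoff 4)
  P2 vs B: payoffs [0, 1] → best response Y (payoff 1)
Mutual best responses: (A,X), (B,Y) → Nash equilibria.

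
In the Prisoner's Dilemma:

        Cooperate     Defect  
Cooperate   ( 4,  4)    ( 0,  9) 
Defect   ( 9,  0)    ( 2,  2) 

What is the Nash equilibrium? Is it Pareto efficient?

(Defect, Defect) is NE; not Pareto efficient

Work:
Defect dominates Cooperate for both players:
If P2 cooperates: Defect (9) > Cooperate (4)
If P2 defects: Defect (2) > Cooperate (0)
NE: (Defect, Defect) with payoff (2, 2)
But (Cooperate, Cooperate) = (4, 4) Pareto dominates (2, 2)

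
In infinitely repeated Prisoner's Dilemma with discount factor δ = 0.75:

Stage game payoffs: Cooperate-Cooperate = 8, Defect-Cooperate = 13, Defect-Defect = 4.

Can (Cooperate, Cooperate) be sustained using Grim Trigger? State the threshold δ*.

δ* = 0.5556; since δ = 0.75 ≥ 0.5556, cooperation can be sustained

Work:
For Grim Trigger:
Cooperate forever: 8/(1-δ)
Defect then punished: 13 + 4·δ/(1-δ)
Need: 8/(1-δ) ≥ 13 + 4·δ/(1-δ)
Solving: δ ≥ (T-R)/(T-P) = (13-8)/(13-4) = 0.5556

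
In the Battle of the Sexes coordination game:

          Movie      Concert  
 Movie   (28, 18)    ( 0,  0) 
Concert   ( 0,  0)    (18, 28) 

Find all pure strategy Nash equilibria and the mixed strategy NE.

Pure NE: (Movie, Movie) and (Concert, Concert); Mixed NE: p = 0.6087, q = 0.3913

Work:
Check pure NE:
(Movie, Movie): (28, 18) - no unilateral deviation beneficial
(Concert, Concert): (18, 28) - no unilateral deviation beneficial
Mixed NE: P1 plays Movie with p = 0.6087, P2 plays Movie with q = 0.3913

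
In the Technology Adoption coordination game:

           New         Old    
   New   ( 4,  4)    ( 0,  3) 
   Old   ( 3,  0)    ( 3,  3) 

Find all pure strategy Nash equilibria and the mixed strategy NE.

Pure NE: (New, New) and (Old, Old); Mixed NE: p = 0.75, q = 0.75

Work:
Check pure NE:
(New, New): (4, 4) - no unilateral deviation beneficial
(Old, Old): (3, 3) - no unilateral deviation beneficial
Mixed NE: P1 plays New with p = 0.75, P2 plays New with q = 0.75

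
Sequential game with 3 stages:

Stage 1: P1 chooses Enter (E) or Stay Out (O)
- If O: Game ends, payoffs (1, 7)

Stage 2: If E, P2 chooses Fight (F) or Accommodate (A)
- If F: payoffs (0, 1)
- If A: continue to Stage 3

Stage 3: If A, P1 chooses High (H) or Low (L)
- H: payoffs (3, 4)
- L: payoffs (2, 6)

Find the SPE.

SPE: (E, A, H); Outcome (3, 4)

Work:
Stage 3: P1 chooses H (3 vs 2)
Stage 2: P2: F->1, A->4 (anticipating H). Choose A
Stage 1: P1: O->1, E->3 (anticipating A, H). Choose E
SPE path: E -> A -> H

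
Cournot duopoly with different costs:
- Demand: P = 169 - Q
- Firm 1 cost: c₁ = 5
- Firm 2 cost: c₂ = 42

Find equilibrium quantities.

q₁* = 67.0, q₂* = 30.0

Work:
Reaction: q₁ = (169 - 5 - q₂)/2
Reaction: q₂ = (169 - 42 - q₁)/2
Solve simultaneously:
q₁* = (169 - 2×5 + 42)/3 = 67.0
q₂* = (169 - 2×42 + 5)/3 = 30.0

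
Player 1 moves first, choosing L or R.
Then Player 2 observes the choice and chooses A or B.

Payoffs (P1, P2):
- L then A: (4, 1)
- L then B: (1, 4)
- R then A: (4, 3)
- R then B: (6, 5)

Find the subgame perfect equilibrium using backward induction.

P1 plays R, P2 plays B after L and B after R; Payoff (6, 5)

Work:
Backward induction:
After L: P2 chooses B → P1 gets 1
After R: P2 chooses B → P1 gets 6
P1 chooses R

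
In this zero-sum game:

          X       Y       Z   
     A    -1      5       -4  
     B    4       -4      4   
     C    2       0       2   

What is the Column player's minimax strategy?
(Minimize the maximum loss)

Column should play X or Z (all achieve the minimum), value = 4

Work:
Column player minimizes Row's maximum payoff:
Column X: max payoff to Row = 4
Column Y: max payoff to Row = 5
Column Z: max payoff to Row = 4
Minimum is 4, achieved by columns X, Z (tied).
Each of X or Z is a minimax strategy.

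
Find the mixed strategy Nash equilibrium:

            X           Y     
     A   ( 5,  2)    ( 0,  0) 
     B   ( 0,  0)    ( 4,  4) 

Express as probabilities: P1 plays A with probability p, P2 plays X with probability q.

p = 0.6667, q = 0.4444

Work:
Find probabilities that make opponent indifferent:
P2 chooses q to make P1 indifferent between A and B
P1 chooses p to make P2 indifferent between X and Y
Mixed NE: P1 plays (A: 0.6667, B: 0.3333), P2 plays (X: 0.4444, Y: 0.5556)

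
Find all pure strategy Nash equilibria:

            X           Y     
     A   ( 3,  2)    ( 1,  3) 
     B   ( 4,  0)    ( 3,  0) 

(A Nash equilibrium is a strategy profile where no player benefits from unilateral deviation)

Nash equilibrium: (B, X), (B, Y)

Work:
Best responses:
  P1 vs X: payoffs [3, 4] → best response B (payoff 4)
  P1 vs Y: payoffs [1, 3] → best response B (payoff 3)
  P2 vs A: payoffs [2, 3] → best response Y (payoff 3)
  P2 vs B: payoffs [0, 0] → best response X/Y (payoff 0)
Mutual best responses: (B,X), (B,Y) → Nash equilibria.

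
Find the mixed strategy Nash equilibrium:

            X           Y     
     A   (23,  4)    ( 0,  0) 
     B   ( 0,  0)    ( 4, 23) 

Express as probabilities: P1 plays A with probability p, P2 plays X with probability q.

p = 0.8519, q = 0.1481

Work:
Find probabilities that make opponent indifferent:
P2 chooses q to make P1 indifferent between A and B
P1 chooses p to make P2 indifferent between X and Y
Mixed NE: P1 plays (A: 0.8519, B: 0.1481), P2 plays (X: 0.1481, Y: 0.8519)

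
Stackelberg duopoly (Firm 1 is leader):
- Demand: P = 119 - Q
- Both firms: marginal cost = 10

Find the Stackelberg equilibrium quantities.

q₁* (leader) = 54.5, q₂* (follower) = 27.25

Work:
Follower's reaction: q₂ = (a - c - q₁)/2
Leader substitutes: π₁ = q₁·(a - q₁ - (a-c-q₁)/2 - c)
FOC: q₁* = (119 - 10)/2 = 54.50
Then: q₂* = (119 - 10 - 54.5)/2 = 27.25
Leader has first-mover advantage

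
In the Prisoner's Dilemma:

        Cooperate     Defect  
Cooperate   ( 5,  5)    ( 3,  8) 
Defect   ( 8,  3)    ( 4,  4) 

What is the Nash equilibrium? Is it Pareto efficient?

(Defect, Defect) is NE; not Pareto efficient

Work:
Defect dominates Cooperate for both players:
If P2 cooperates: Defect (8) > Cooperate (5)
If P2 defects: Defect (4) > Cooperate (3)
NE: (Defect, Defect) with payoff (4, 4)
But (Cooperate, Cooperate) = (5, 5) Pareto dominates (4, 4)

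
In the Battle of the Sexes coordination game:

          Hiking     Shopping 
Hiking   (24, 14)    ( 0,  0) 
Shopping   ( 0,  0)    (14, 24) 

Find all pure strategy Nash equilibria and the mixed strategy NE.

Pure NE: (Hiking, Hiking) and (Shopping, Shopping); Mixed NE: p = 0.6316, q = 0.3684

Work:
Check pure NE:
(Hiking, Hiking): (24, 14) - no unilateral deviation beneficial
(Shopping, Shopping): (14, 24) - no unilateral deviation beneficial
Mixed NE: P1 plays Hiking with p = 0.6316, P2 plays Hiking with q = 0.3684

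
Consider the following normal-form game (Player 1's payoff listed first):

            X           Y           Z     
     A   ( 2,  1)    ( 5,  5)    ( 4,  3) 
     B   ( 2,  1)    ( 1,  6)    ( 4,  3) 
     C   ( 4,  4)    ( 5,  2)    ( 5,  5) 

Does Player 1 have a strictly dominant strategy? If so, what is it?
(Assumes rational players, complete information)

No strictly dominant strategy exists for Player 1

Work:
A strategy strictly dominates another if it gives a strictly higher payoff against every opponent action. Compare each pair of P1's strategies column-by-column:
  A vs B: [2 vs 2, 5 vs 1, 4 vs 4] → A does not strictly dominate B (column X: 2 ≤ 2)
  A vs C: [2 vs 4, 5 vs 5, 4 vs 5] → A does not strictly dominate C (column X: 2 ≤ 4)
  B vs A: [2 vs 2, 1 vs 5, 4 vs 4] → B does not strictly dominate A (column X: 2 ≤ 2)
  B vs C: [2 vs 4, 1 vs 5, 4 vs 5] → B does not strictly dominate C (column X: 2 ≤ 4)
  C vs A: [4 vs 2, 5 vs 5, 5 vs 4] → C does not strictly dominate A (column Y: 5 ≤ 5)
  C vs B: [4 vs 2, 5 vs 1, 5 vs 4] → C strictly dominates B
No single strategy strictly dominates all others → no strictly dominant strategy.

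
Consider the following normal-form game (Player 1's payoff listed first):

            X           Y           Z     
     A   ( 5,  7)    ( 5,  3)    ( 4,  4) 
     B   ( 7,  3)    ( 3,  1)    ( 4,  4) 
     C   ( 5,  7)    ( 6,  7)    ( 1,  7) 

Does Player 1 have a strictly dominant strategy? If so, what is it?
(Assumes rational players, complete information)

No strictly dominant strategy exists for Player 1

Work:
A strategy strictly dominates another if it gives a strictly higher payoff against every opponent action. Compare each pair of P1's strategies column-by-column:
  A vs B: [5 vs 7, 5 vs 3, 4 vs 4] → A does not strictly dominate B (column X: 5 ≤ 7)
  A vs C: [5 vs 5, 5 vs 6, 4 vs 1] → A does not strictly dominate C (column X: 5 ≤ 5)
  B vs A: [7 vs 5, 3 vs 5, 4 vs 4] → B does not strictly dominate A (column Y: 3 ≤ 5)
  B vs C: [7 vs 5, 3 vs 6, 4 vs 1] → B does not strictly dominate C (column Y: 3 ≤ 6)
  C vs A: [5 vs 5, 6 vs 5, 1 vs 4] → C does not strictly dominate A (column X: 5 ≤ 5)
  C vs B: [5 vs 7, 6 vs 3, 1 vs 4] → C does not strictly dominate B (column X: 5 ≤ 7)
No single strategy strictly dominates all others → no strictly dominant strategy.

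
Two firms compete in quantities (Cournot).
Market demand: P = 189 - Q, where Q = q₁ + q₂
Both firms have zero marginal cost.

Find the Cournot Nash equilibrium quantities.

q₁* = q₂* = 63.0; P* = 63.0

Work:
Profit: π_i = P·q_i = (a - q_i - q_j)·q_i
FOC: ∂π_i/∂q_i = a - 2q_i - q_j = 0
Reaction function: q_i = (189 - q_j)/2
Symmetry: q* = 189/3 = 63.0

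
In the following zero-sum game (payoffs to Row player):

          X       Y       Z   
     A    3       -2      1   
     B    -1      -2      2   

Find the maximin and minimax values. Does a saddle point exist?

Maximin = -2, Minimax = -2, Saddle: True

Work:
Row minimums: [-2, -2] → maximin = -2
Column maximums: [3, -2, 2] → minimax = -2
Saddle point exists! Game value = -2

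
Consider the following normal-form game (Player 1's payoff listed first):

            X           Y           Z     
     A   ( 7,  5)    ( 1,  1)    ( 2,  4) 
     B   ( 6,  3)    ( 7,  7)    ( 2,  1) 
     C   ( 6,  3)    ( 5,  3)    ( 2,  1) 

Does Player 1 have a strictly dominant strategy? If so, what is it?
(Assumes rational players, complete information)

No strictly dominant strategy exists for Player 1

Work:
A strategy strictly dominates another if it gives a strictly higher payoff against every opponent action. Compare each pair of P1's strategies column-by-column:
  A vs B: [7 vs 6, 1 vs 7, 2 vs 2] → A does not strictly dominate B (column Y: 1 ≤ 7)
  A vs C: [7 vs 6, 1 vs 5, 2 vs 2] → A does not strictly dominate C (column Y: 1 ≤ 5)
  B vs A: [6 vs 7, 7 vs 1, 2 vs 2] → B does not strictly dominate A (column X: 6 ≤ 7)
  B vs C: [6 vs 6, 7 vs 5, 2 vs 2] → B does not strictly dominate C (column X: 6 ≤ 6)
  C vs A: [6 vs 7, 5 vs 1, 2 vs 2] → C does not strictly dominate A (column X: 6 ≤ 7)
  C vs B: [6 vs 6, 5 vs 7, 2 vs 2] → C does not strictly dominate B (column X: 6 ≤ 6)
No single strategy strictly dominates all others → no strictly dominant strategy.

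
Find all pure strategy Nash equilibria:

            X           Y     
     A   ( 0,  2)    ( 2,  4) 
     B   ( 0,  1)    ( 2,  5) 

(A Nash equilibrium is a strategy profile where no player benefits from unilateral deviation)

Nash equilibrium: (A, Y), (B, Y)

Work:
Best responses:
  P1 vs X: payoffs [0, 0] → best response A/B (payoff 0)
  P1 vs Y: payoffs [2, 2] → best response A/B (payoff 2)
  P2 vs A: payoffs [2, 4] → best response Y (payoff 4)
  P2 vs B: payoffs [1, 5] → best response Y (payoff 5)
Mutual best responses: (A,Y), (B,Y) → Nash equilibria.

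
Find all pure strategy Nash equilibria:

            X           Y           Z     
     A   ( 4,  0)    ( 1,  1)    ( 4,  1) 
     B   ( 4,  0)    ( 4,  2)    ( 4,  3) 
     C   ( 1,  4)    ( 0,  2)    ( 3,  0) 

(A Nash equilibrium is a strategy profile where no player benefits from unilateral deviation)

Nash equilibrium: (A, Z), (B, Z)

Work:
Best responses:
  P1 vs X: payoffs [4, 4, 1] → best response A/B (payoff 4)
  P1 vs Y: payoffs [1, 4, 0] → best response B (payoff 4)
  P1 vs Z: payoffs [4, 4, 3] → best response A/B (payoff 4)
  P2 vs A: payoffs [0, 1, 1] → best response Y/Z (payoff 1)
  P2 vs B: payoffs [0, 2, 3] → best response Z (payoff 3)
  P2 vs C: payoffs [4, 2, 0] → best response X (payoff 4)
Mutual best responses: (A,Z), (B,Z) → Nash equilibria.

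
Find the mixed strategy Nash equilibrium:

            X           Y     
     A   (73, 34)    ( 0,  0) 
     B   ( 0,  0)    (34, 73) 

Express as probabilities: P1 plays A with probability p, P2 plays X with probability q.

p = 0.6822, q = 0.3178

Work:
Find probabilities that make opponent indifferent:
P2 chooses q to make P1 indifferent between A and B
P1 chooses p to make P2 indifferent between X and Y
Mixed NE: P1 plays (A: 0.6822, B: 0.3178), P2 plays (X: 0.3178, Y: 0.6822)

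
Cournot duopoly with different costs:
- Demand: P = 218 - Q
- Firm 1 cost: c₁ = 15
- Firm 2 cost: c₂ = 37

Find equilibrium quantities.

q₁* = 75.0, q₂* = 53.0

Work:
Reaction: q₁ = (218 - 15 - q₂)/2
Reaction: q₂ = (218 - 37 - q₁)/2
Solve simultaneously:
q₁* = (218 - 2×15 + 37)/3 = 75.0
q₂* = (218 - 2×37 + 15)/3 = 53.0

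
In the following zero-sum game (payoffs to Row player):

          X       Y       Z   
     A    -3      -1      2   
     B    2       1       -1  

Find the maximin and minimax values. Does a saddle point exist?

Maximin = -1, Minimax = 1, Saddle: False

Work:
Row minimums: [-3, -1] → maximin = -1
Column maximums: [2, 1, 2] → minimax = 1
No saddle point (maximin ≠ minimax). Mixed strategy needed.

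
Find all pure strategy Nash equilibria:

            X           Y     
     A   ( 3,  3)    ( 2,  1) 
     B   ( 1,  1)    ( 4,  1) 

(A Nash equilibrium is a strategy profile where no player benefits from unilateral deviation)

Nash equilibrium: (A, X), (B, Y)

Work:
Best responses:
  P1 vs X: payoffs [3, 1] → best response A (payoff 3)
  P1 vs Y: payoffs [2, 4] → best response B (payoff 4)
  P2 vs A: payoffs [3, 1] → best response X (payoff 3)
  P2 vs B: payoffs [1, 1] → best response X/Y (payoff 1)
Mutual best responses: (A,X), (B,Y) → Nash equilibria.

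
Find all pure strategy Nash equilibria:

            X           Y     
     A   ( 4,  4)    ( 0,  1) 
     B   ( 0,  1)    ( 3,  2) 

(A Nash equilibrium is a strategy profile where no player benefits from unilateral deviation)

Nash equilibrium: (A, X), (B, Y)

Work:
Best responses:
  P1 vs X: payoffs [4, 0] → best response A (payoff 4)
  P1 vs Y: payoffs [0, 3] → best response B (payoff 3)
  P2 vs A: payoffs [4, 1] → best response X (payoff 4)
  P2 vs B: payoffs [1, 2] → best response Y (payoff 2)
Mutual best responses: (A,X), (B,Y) → Nash equilibria.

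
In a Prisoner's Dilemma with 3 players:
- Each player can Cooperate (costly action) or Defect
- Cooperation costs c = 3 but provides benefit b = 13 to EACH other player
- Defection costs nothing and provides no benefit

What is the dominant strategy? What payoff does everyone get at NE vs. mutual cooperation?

Dominant: Defect; NE payoff = 0; Coop payoff = 23

Work:
Defect dominates (saves cost c = 3, benefit to others is external)
NE: All defect → everyone gets 0
If all cooperate: each receives (2)×13 - 3 = 23
Social dilemma: 23 > 0 but NE gives 0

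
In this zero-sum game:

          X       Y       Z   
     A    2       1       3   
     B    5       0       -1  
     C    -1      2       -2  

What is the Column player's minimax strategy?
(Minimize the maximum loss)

Column should play Y, value = 2

Work:
Column player minimizes Row's maximum payoff:
Column X: max payoff to Row = 5
Column Y: max payoff to Row = 2
Column Z: max payoff to Row = 3
Minimum is 2, achieved by column Y.
Minimax strategy: Y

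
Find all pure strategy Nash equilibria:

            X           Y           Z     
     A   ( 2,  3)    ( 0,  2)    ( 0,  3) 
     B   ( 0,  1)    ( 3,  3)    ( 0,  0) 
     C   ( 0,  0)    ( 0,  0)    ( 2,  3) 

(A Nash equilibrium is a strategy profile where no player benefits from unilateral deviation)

Nash equilibrium: (A, X), (B, Y), (C, Z)

Work:
Best responses:
  P1 vs X: payoffs [2, 0, 0] → best response A (payoff 2)
  P1 vs Y: payoffs [0, 3, 0] → best response B (payoff 3)
  P1 vs Z: payoffs [0, 0, 2] → best response C (payoff 2)
  P2 vs A: payoffs [3, 2, 3] → best response X/Z (payoff 3)
  P2 vs B: payoffs [1, 3, 0] → best response Y (payoff 3)
  P2 vs C: payoffs [0, 0, 3] → best response Z (payoff 3)
Mutual best responses: (A,X), (B,Y), (C,Z) → Nash equilibria.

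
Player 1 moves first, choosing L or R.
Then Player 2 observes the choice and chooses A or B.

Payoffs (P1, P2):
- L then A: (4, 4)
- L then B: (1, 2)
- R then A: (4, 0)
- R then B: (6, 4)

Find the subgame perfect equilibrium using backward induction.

P1 plays R, P2 plays A after L and B after R; Payoff (6, 4)

Work:
Backward induction:
After L: P2 chooses A → P1 gets 4
After R: P2 chooses B → P1 gets 6
P1 chooses R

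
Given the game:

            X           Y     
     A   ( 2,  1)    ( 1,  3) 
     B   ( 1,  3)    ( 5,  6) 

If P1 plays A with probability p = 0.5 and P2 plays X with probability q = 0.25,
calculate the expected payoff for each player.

E[P1] = 2.625, E[P2] = 3.875

Work:
E[P1] = p·q·π₁(A,X) + p·(1-q)·π₁(A,Y) + (1-p)·q·π₁(B,X) + (1-p)·(1-q)·π₁(B,Y)
= 0.5·0.25·2 + 0.5·0.75·1 + 0.5·0.25·1 + 0.5·0.75·5
= 2.625

E[P2] = 3.875 (similar calculation)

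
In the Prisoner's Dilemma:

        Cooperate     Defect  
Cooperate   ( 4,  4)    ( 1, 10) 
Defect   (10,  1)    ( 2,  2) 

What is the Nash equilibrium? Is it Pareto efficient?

(Defect, Defect) is NE; not Pareto efficient

Work:
Defect dominates Cooperate for both players:
If P2 cooperates: Defect (10) > Cooperate (4)
If P2 defects: Defect (2) > Cooperate (1)
NE: (Defect, Defect) with payoff (2, 2)
But (Cooperate, Cooperate) = (4, 4) Pareto dominates (2, 2)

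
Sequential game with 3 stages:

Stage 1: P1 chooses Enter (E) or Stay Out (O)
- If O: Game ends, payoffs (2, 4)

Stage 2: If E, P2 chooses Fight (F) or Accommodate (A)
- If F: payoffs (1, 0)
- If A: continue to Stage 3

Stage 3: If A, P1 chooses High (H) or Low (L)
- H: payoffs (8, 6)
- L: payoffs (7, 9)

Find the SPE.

SPE: (E, A, H); Outcome (8, 6)

Work:
Stage 3: P1 chooses H (8 vs 7)
Stage 2: P2: F->0, A->6 (anticipating H). Choose A
Stage 1: P1: O->2, E->8 (anticipating A, H). Choose E
SPE path: E -> A -> H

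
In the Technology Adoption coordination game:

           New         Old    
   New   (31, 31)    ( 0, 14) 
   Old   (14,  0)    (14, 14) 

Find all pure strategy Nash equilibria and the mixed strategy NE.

Pure NE: (New, New) and (Old, Old); Mixed NE: p = 0.4516, q = 0.4516

Work:
Check pure NE:
(New, New): (31, 31) - no unilateral deviation beneficial
(Old, Old): (14, 14) - no unilateral deviation beneficial
Mixed NE: P1 plays New with p = 0.4516, P2 plays New with q = 0.4516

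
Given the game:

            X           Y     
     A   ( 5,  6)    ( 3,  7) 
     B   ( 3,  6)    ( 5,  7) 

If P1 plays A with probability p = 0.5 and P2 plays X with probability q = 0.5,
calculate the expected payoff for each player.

E[P1] = 4.0, E[P2] = 6.5

Work:
E[P1] = p·q·π₁(A,X) + p·(1-q)·π₁(A,Y) + (1-p)·q·π₁(B,X) + (1-p)·(1-q)·π₁(B,Y)
= 0.5·0.5·5 + 0.5·0.5·3 + 0.5·0.5·3 + 0.5·0.5·5
= 4.0

E[P2] = 6.5 (similar calculation)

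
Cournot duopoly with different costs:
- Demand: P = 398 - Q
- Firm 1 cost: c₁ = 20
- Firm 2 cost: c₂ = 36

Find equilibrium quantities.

q₁* = 131.33, q₂* = 115.33

Work:
Reaction: q₁ = (398 - 20 - q₂)/2
Reaction: q₂ = (398 - 36 - q₁)/2
Solve simultaneously:
q₁* = (398 - 2×20 + 36)/3 = 131.33
q₂* = (398 - 2×36 + 20)/3 = 115.33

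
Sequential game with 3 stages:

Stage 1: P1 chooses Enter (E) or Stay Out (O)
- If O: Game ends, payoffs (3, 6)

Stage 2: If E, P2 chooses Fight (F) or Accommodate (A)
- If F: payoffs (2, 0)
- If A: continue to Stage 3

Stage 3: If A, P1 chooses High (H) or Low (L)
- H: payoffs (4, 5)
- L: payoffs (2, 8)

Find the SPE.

SPE: (E, A, H); Outcome (4, 5)

Work:
Stage 3: P1 chooses H (4 vs 2)
Stage 2: P2: F->0, A->5 (anticipating H). Choose A
Stage 1: P1: O->3, E->4 (anticipating A, H). Choose E
SPE path: E -> A -> H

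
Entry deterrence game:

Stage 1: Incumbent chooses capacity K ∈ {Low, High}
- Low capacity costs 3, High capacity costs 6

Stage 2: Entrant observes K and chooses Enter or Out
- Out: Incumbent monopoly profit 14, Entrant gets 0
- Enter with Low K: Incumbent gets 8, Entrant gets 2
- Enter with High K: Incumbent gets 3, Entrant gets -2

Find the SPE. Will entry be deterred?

SPE: (High, Enter|Low, Out|High); Entry deterred. Incumbent net profit = 8

Work:
After Low K: Entrant enters (2 > 0)
After High K: Entrant stays out (-2 < 0)
Incumbent: Low → 8−3=5, High → 14−6=8
Incumbent chooses High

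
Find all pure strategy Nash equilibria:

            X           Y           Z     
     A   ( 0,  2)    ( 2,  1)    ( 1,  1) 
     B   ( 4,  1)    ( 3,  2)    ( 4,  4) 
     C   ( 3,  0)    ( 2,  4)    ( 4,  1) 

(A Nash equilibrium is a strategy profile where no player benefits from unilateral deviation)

Nash equilibrium: (B, Z)

Work:
Best responses:
  P1 vs X: payoffs [0, 4, 3] → best response B (payoff 4)
  P1 vs Y: payoffs [2, 3, 2] → best response B (payoff 3)
  P1 vs Z: payoffs [1, 4, 4] → best response B/C (payoff 4)
  P2 vs A: payoffs [2, 1, 1] → best response X (payoff 2)
  P2 vs B: payoffs [1, 2, 4] → best response Z (payoff 4)
  P2 vs C: payoffs [0, 4, 1] → best response Y (payoff 4)
Mutual best responses: (B,Z) → Nash equilibria.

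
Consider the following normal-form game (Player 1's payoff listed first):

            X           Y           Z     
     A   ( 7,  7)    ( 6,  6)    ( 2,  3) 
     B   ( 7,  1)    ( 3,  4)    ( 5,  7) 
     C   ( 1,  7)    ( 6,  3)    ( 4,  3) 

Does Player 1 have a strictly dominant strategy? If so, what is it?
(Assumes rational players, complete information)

No strictly dominant strategy exists for Player 1

Work:
A strategy strictly dominates another if it gives a strictly higher payoff against every opponent action. Compare each pair of P1's strategies column-by-column:
  A vs B: [7 vs 7, 6 vs 3, 2 vs 5] → A does not strictly dominate B (column X: 7 ≤ 7)
  A vs C: [7 vs 1, 6 vs 6, 2 vs 4] → A does not strictly dominate C (column Y: 6 ≤ 6)
  B vs A: [7 vs 7, 3 vs 6, 5 vs 2] → B does not strictly dominate A (column X: 7 ≤ 7)
  B vs C: [7 vs 1, 3 vs 6, 5 vs 4] → B does not strictly dominate C (column Y: 3 ≤ 6)
  C vs A: [1 vs 7, 6 vs 6, 4 vs 2] → C does not strictly dominate A (column X: 1 ≤ 7)
  C vs B: [1 vs 7, 6 vs 3, 4 vs 5] → C does not strictly dominate B (column X: 1 ≤ 7)
No single strategy strictly dominates all others → no strictly dominant strategy.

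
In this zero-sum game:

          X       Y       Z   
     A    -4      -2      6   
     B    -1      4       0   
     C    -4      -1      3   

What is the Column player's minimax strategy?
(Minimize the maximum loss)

Column should play X, value = -1

Work:
Column player minimizes Row's maximum payoff:
Column X: max payoff to Row = -1
Column Y: max payoff to Row = 4
Column Z: max payoff to Row = 6
Minimum is -1, achieved by column X.
Minimax strategy: X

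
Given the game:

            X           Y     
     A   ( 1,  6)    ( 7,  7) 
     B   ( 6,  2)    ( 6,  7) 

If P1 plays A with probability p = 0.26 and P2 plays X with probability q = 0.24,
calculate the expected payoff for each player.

E[P1] = 5.8856, E[P2] = 6.0496

Work:
E[P1] = p·q·π₁(A,X) + p·(1-q)·π₁(A,Y) + (1-p)·q·π₁(B,X) + (1-p)·(1-q)·π₁(B,Y)
= 0.26·0.24·1 + 0.26·0.76·7 + 0.74·0.24·6 + 0.74·0.76·6
= 5.8856

E[P2] = 6.0496 (similar calculation)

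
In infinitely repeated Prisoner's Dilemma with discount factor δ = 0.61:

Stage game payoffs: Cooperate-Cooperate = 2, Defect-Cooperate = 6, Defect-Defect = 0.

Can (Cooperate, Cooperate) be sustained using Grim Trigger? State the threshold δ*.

δ* = 0.6667; since δ = 0.61 < 0.6667, cooperation cannot be sustained

Work:
For Grim Trigger:
Cooperate forever: 2/(1-δ)
Defect then punished: 6 + 0·δ/(1-δ)
Need: 2/(1-δ) ≥ 6 + 0·δ/(1-δ)
Solving: δ ≥ (T-R)/(T-P) = (6-2)/(6-0) = 0.6667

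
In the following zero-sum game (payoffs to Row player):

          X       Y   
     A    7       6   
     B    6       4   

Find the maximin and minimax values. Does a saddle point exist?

Maximin = 6, Minimax = 6, Saddle: True

Work:
Row minimums: [6, 4] → maximin = 6
Column maximums: [7, 6] → minimax = 6
Saddle point exists! Game value = 6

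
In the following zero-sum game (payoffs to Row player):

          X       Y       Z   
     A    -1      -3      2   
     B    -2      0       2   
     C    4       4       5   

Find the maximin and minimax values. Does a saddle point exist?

Maximin = 4, Minimax = 4, Saddle: True

Work:
Row minimums: [-3, -2, 4] → maximin = 4
Column maximums: [4, 4, 5] → minimax = 4
Saddle point exists! Game value = 4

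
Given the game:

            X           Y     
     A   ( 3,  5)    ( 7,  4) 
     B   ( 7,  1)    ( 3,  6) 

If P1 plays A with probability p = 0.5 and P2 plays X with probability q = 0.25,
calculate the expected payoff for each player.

E[P1] = 5.0, E[P2] = 4.5

Work:
E[P1] = p·q·π₁(A,X) + p·(1-q)·π₁(A,Y) + (1-p)·q·π₁(B,X) + (1-p)·(1-q)·π₁(B,Y)
= 0.5·0.25·3 + 0.5·0.75·7 + 0.5·0.25·7 + 0.5·0.75·3
= 5.0

E[P2] = 4.5 (similar calculation)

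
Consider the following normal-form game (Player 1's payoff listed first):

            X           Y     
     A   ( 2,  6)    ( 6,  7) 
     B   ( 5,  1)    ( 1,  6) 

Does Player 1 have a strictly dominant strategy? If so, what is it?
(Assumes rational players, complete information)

No strictly dominant strategy exists for Player 1

Work:
A strategy strictly dominates another if it gives a strictly higher payoff against every opponent action. Compare each pair of P1's strategies column-by-column:
  A vs B: [2 vs 5, 6 vs 1] → A does not strictly dominate B (column X: 2 ≤ 5)
  B vs A: [5 vs 2, 1 vs 6] → B does not strictly dominate A (column Y: 1 ≤ 6)
No single strategy strictly dominates all others → no strictly dominant strategy.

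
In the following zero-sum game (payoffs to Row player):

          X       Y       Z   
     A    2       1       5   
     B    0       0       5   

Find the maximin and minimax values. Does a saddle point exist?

Maximin = 1, Minimax = 1, Saddle: True

Work:
Row minimums: [1, 0] → maximin = 1
Column maximums: [2, 1, 5] → minimax = 1
Saddle point exists! Game value = 1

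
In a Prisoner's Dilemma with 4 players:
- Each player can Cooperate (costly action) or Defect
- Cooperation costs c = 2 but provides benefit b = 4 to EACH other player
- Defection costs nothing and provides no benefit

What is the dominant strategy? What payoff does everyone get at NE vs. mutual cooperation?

Dominant: Defect; NE payoff = 0; Coop payoff = 10

Work:
Defect dominates (saves cost c = 2, benefit to others is external)
NE: All defect → everyone gets 0
If all cooperate: each receives (3)×4 - 2 = 10
Social dilemma: 10 > 0 but NE gives 0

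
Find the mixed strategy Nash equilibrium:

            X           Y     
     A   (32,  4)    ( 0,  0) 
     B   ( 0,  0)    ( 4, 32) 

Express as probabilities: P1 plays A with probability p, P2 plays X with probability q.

p = 0.8889, q = 0.1111

Work:
Find probabilities that make opponent indifferent:
P2 chooses q to make P1 indifferent between A and B
P1 chooses p to make P2 indifferent between X and Y
Mixed NE: P1 plays (A: 0.8889, B: 0.1111), P2 plays (X: 0.1111, Y: 0.8889)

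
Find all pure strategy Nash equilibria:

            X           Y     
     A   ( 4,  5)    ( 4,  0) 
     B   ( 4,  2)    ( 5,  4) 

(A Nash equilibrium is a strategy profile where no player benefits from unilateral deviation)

Nash equilibrium: (A, X), (B, Y)

Work:
Best responses:
  P1 vs X: payoffs [4, 4] → best response A/B (payoff 4)
  P1 vs Y: payoffs [4, 5] → best response B (payoff 5)
  P2 vs A: payoffs [5, 0] → best response X (payoff 5)
  P2 vs B: payoffs [2, 4] → best response Y (payoff 4)
Mutual best responses: (A,X), (B,Y) → Nash equilibria.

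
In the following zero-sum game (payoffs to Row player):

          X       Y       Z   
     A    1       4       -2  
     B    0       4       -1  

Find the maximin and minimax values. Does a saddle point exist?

Maximin = -1, Minimax = -1, Saddle: True

Work:
Row minimums: [-2, -1] → maximin = -1
Column maximums: [1, 4, -1] → minimax = -1
Saddle point exists! Game value = -1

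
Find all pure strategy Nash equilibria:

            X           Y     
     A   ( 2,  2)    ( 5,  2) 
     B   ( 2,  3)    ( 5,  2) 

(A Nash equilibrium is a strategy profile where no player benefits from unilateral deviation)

Nash equilibrium: (A, X), (A, Y), (B, X)

Work:
Best responses:
  P1 vs X: payoffs [2, 2] → best response A/B (payoff 2)
  P1 vs Y: payoffs [5, 5] → best response A/B (payoff 5)
  P2 vs A: payoffs [2, 2] → best response X/Y (payoff 2)
  P2 vs B: payoffs [3, 2] → best response X (payoff 3)
Mutual best responses: (A,X), (A,Y), (B,X) → Nash equilibria.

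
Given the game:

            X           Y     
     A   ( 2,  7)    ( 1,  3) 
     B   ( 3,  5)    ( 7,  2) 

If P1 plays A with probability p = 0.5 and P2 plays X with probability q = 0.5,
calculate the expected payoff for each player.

E[P1] = 3.25, E[P2] = 4.25

Work:
E[P1] = p·q·π₁(A,X) + p·(1-q)·π₁(A,Y) + (1-p)·q·π₁(B,X) + (1-p)·(1-q)·π₁(B,Y)
= 0.5·0.5·2 + 0.5·0.5·1 + 0.5·0.5·3 + 0.5·0.5·7
= 3.25

E[P2] = 4.25 (similar calculation)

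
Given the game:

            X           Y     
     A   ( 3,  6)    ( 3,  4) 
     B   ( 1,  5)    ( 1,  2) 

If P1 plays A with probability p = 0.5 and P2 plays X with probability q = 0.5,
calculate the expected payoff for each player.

E[P1] = 2.0, E[P2] = 4.25

Work:
E[P1] = p·q·π₁(A,X) + p·(1-q)·π₁(A,Y) + (1-p)·q·π₁(B,X) + (1-p)·(1-q)·π₁(B,Y)
= 0.5·0.5·3 + 0.5·0.5·3 + 0.5·0.5·1 + 0.5·0.5·1
= 2.0

E[P2] = 4.25 (similar calculation)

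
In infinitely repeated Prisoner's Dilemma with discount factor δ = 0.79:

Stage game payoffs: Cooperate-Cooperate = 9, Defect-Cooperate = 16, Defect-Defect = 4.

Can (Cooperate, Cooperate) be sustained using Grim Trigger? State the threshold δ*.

δ* = 0.5833; since δ = 0.79 ≥ 0.5833, cooperation can be sustained

Work:
For Grim Trigger:
Cooperate forever: 9/(1-δ)
Defect then punished: 16 + 4·δ/(1-δ)
Need: 9/(1-δ) ≥ 16 + 4·δ/(1-δ)
Solving: δ ≥ (T-R)/(T-P) = (16-9)/(16-4) = 0.5833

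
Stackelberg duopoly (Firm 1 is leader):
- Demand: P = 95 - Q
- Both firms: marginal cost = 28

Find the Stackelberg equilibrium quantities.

q₁* (leader) = 33.5, q₂* (follower) = 16.75

Work:
Follower's reaction: q₂ = (a - c - q₁)/2
Leader substitutes: π₁ = q₁·(a - q₁ - (a-c-q₁)/2 - c)
FOC: q₁* = (95 - 28)/2 = 33.50
Then: q₂* = (95 - 28 - 33.5)/2 = 16.75
Leader has first-mover advantage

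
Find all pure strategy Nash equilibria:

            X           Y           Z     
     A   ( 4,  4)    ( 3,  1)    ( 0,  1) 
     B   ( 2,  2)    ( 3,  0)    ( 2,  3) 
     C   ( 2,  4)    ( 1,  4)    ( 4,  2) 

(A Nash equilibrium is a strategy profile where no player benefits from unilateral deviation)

Nash equilibrium: (A, X)

Work:
Best responses:
  P1 vs X: payoffs [4, 2, 2] → best response A (payoff 4)
  P1 vs Y: payoffs [3, 3, 1] → best response A/B (payoff 3)
  P1 vs Z: payoffs [0, 2, 4] → best response C (payoff 4)
  P2 vs A: payoffs [4, 1, 1] → best response X (payoff 4)
  P2 vs B: payoffs [2, 0, 3] → best response Z (payoff 3)
  P2 vs C: payoffs [4, 4, 2] → best response X/Y (payoff 4)
Mutual best responses: (A,X) → Nash equilibria.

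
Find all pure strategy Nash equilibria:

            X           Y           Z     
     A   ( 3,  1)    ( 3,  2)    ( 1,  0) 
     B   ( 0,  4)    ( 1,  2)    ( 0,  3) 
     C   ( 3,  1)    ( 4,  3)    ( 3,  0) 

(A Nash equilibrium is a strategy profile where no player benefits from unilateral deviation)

Nash equilibrium: (C, Y)

Work:
Best responses:
  P1 vs X: payoffs [3, 0, 3] → best response A/C (payoff 3)
  P1 vs Y: payoffs [3, 1, 4] → best response C (payoff 4)
  P1 vs Z: payoffs [1, 0, 3] → best response C (payoff 3)
  P2 vs A: payoffs [1, 2, 0] → best response Y (payoff 2)
  P2 vs B: payoffs [4, 2, 3] → best response X (payoff 4)
  P2 vs C: payoffs [1, 3, 0] → best response Y (payoff 3)
Mutual best responses: (C,Y) → Nash equilibria.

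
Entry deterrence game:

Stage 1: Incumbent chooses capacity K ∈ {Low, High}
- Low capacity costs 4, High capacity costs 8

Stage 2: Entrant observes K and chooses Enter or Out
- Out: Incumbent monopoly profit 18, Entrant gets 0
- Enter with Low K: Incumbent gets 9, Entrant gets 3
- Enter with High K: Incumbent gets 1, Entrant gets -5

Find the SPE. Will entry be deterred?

SPE: (High, Enter|Low, Out|High); Entry deterred. Incumbent net profit = 10

Work:
After Low K: Entrant enters (3 > 0)
After High K: Entrant stays out (-5 < 0)
Incumbent: Low → 9−4=5, High → 18−8=10
Incumbent chooses High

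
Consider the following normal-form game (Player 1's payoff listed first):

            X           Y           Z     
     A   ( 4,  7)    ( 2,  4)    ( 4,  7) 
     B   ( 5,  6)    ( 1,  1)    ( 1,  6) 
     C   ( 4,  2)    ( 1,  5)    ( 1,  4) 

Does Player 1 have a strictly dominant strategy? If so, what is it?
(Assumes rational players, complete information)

No strictly dominant strategy exists for Player 1

Work:
A strategy strictly dominates another if it gives a strictly higher payoff against every opponent action. Compare each pair of P1's strategies column-by-column:
  A vs B: [4 vs 5, 2 vs 1, 4 vs 1] → A does not strictly dominate B (column X: 4 ≤ 5)
  A vs C: [4 vs 4, 2 vs 1, 4 vs 1] → A does not strictly dominate C (column X: 4 ≤ 4)
  B vs A: [5 vs 4, 1 vs 2, 1 vs 4] → B does not strictly dominate A (column Y: 1 ≤ 2)
  B vs C: [5 vs 4, 1 vs 1, 1 vs 1] → B does not strictly dominate C (column Y: 1 ≤ 1)
  C vs A: [4 vs 4, 1 vs 2, 1 vs 4] → C does not strictly dominate A (column X: 4 ≤ 4)
  C vs B: [4 vs 5, 1 vs 1, 1 vs 1] → C does not strictly dominate B (column X: 4 ≤ 5)
No single strategy strictly dominates all others → no strictly dominant strategy.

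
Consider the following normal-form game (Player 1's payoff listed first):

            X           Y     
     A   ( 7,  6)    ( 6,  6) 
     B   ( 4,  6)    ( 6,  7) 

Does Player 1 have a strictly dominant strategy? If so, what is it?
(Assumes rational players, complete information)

No strictly dominant strategy exists for Player 1

Work:
A strategy strictly dominates another if it gives a strictly higher payoff against every opponent action. Compare each pair of P1's strategies column-by-column:
  A vs B: [7 vs 4, 6 vs 6] → A does not strictly dominate B (column Y: 6 ≤ 6)
  B vs A: [4 vs 7, 6 vs 6] → B does not strictly dominate A (column X: 4 ≤ 7)
No single strategy strictly dominates all others → no strictly dominant strategy.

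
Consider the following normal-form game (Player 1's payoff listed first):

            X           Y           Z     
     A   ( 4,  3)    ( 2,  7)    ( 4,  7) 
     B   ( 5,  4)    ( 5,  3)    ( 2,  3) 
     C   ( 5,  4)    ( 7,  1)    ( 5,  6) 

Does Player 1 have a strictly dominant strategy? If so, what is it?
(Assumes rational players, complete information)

No strictly dominant strategy exists for Player 1

Work:
A strategy strictly dominates another if it gives a strictly higher payoff against every opponent action. Compare each pair of P1's strategies column-by-column:
  A vs B: [4 vs 5, 2 vs 5, 4 vs 2] → A does not strictly dominate B (column X: 4 ≤ 5)
  A vs C: [4 vs 5, 2 vs 7, 4 vs 5] → A does not strictly dominate C (column X: 4 ≤ 5)
  B vs A: [5 vs 4, 5 vs 2, 2 vs 4] → B does not strictly dominate A (column Z: 2 ≤ 4)
  B vs C: [5 vs 5, 5 vs 7, 2 vs 5] → B does not strictly dominate C (column X: 5 ≤ 5)
  C vs A: [5 vs 4, 7 vs 2, 5 vs 4] → C strictly dominates A
  C vs B: [5 vs 5, 7 vs 5, 5 vs 2] → C does not strictly dominate B (column X: 5 ≤ 5)
No single strategy strictly dominates all others → no strictly dominant strategy.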